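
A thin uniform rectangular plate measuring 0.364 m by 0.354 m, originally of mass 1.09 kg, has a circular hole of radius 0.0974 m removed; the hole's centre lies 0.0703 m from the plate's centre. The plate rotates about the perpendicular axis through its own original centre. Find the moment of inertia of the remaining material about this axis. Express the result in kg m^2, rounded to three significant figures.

0.0210

Unpierced body about its centre: I₀ = (1/12)M(a²+b²) = (1/12)(1.09)[(0.364)² + (0.354)²] = 0.023418 kg m^2.
The removed disk has mass m = M·πr²/(ab) = (1.09)·π(0.0974)²/(0.364·0.354) = 0.25211 kg (same uniform areal density).
Its moment of inertia about the rotation axis (parallel-axis theorem): I_hole = (1/2)mr² + md² = (1/2)(0.25211)(0.0974)² + (0.25211)(0.0703)² = 0.0024418 kg m^2.
Treating the hole as negative mass, I = I₀ − I_hole = 0.023418 − 0.0024418 = 0.020976 kg m^2.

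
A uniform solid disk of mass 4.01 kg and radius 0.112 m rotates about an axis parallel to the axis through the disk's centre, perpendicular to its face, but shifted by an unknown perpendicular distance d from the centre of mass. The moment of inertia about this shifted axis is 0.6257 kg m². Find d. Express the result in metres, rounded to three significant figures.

0.387

About the centre-of-mass axis, I_cm = (1/2)MR² = (1/2)(4.01)(0.112)² = 0.025151 kg m².
Parallel axis theorem: I = I_cm + Md², so Md² = 0.6257 − 0.025151 = 0.60055 kg m².
d = √(0.60055 / 4.01) = 0.38699 m.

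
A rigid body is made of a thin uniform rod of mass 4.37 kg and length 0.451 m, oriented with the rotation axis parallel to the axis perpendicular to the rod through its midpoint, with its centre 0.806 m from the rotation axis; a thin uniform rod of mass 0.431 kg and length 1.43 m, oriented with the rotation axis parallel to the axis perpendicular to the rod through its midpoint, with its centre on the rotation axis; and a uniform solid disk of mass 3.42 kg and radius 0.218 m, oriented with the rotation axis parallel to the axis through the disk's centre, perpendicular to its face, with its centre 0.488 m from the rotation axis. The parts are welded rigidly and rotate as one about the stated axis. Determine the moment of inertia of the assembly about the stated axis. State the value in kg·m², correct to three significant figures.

3.88

Thin rod: I_cm = (1/12)ML² = (1/12)(4.37)(0.451)² = 0.074072 kg·m²; centre at d = 0.806 m, so I = I_cm + Md² gives I = 0.074072 + (4.37)(0.806)² = 2.913 kg·m².
Thin rod: I_cm = (1/12)ML² = (1/12)(0.431)(1.43)² = 0.073446 kg·m²; axis through the centre, so I = 0.073446 kg·m².
Solid disk: I_cm = (1/2)MR² = (1/2)(3.42)(0.218)² = 0.081266 kg·m²; centre at d = 0.488 m, so I = I_cm + Md² gives I = 0.081266 + (3.42)(0.488)² = 0.89572 kg·m².
Total I = 2.913 + 0.073446 + 0.89572 = 3.8821 kg·m².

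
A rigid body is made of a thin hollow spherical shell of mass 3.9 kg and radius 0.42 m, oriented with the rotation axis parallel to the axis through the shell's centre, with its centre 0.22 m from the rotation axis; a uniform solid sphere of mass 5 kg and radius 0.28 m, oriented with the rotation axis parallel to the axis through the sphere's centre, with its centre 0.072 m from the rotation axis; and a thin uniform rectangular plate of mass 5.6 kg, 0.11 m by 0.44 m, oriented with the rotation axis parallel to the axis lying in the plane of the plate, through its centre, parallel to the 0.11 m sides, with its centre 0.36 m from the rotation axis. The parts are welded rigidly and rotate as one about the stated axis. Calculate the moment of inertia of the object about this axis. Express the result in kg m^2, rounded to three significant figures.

Spherical shell: I_cm = (2/3)MR² = (2/3)(3.9)(0.42)² = 0.45864 kg m^2; centre at d = 0.22 m, so the parallel axis theorem gives I = 0.45864 + (3.9)(0.22)² = 0.6474 kg m^2.
Solid sphere: I_cm = (2/5)MR² = (2/5)(5)(0.28)² = 0.1568 kg m^2; centre at d = 0.072 m, so the parallel axis theorem gives I = 0.1568 + (5)(0.072)² = 0.18272 kg m^2.
Rectangular plate: I_cm = (1/12)Mb² = (1/12)(5.6)(0.44)² = 0.090347 kg m^2; centre at d = 0.36 m, so the parallel axis theorem gives I = 0.090347 + (5.6)(0.36)² = 0.81611 kg m^2.
Total I = 0.6474 + 0.18272 + 0.81611 = 1.6462 kg m^2.

1.65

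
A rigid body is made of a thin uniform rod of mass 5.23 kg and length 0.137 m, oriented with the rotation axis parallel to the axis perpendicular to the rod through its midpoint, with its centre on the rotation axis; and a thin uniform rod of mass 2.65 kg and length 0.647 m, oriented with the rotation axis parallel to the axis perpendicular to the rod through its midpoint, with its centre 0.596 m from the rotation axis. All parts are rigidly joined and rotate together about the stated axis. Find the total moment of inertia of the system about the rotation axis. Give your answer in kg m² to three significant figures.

Thin rod: I_cm = (1/12)ML² = (1/12)(5.23)(0.137)² = 0.0081802 kg m²; axis through the centre, so I = 0.0081802 kg m².
Thin rod: I_cm = (1/12)ML² = (1/12)(2.65)(0.647)² = 0.092443 kg m²; centre at d = 0.596 m, so I = I_cm + Md² gives I = 0.092443 + (2.65)(0.596)² = 1.0338 kg m².
Total I = 0.0081802 + 1.0338 = 1.0419 kg m².

1.04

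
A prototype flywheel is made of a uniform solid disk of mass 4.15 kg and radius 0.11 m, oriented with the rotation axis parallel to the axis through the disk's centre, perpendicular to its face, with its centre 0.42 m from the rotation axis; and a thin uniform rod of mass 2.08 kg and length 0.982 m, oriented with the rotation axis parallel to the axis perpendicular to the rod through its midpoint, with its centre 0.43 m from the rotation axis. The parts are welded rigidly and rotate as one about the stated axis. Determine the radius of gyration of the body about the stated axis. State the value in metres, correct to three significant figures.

0.458

Solid disk: I_cm = (1/2)MR² = (1/2)(4.15)(0.11)² = 0.025108 kg·m²; centre at d = 0.42 m, so I = I_cm + Md² gives I = 0.025108 + (4.15)(0.42)² = 0.75717 kg·m².
Thin rod: I_cm = (1/12)ML² = (1/12)(2.08)(0.982)² = 0.16715 kg·m²; centre at d = 0.43 m, so I = I_cm + Md² gives I = 0.16715 + (2.08)(0.43)² = 0.55174 kg·m².
Total I = 1.3089 kg·m²; total mass M = 6.23 kg.
k = √(I/M) = √(1.3089/6.23) = 0.45836 m.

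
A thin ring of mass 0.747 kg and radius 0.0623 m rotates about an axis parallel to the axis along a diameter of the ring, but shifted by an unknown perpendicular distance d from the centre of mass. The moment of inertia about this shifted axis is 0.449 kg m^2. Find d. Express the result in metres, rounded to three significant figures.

0.774

About the centre-of-mass axis, I_cm = (1/2)MR² = (1/2)(0.747)(0.0623)² = 0.0014497 kg m^2.
Parallel axis theorem: I = I_cm + Md², so Md² = 0.449 − 0.0014497 = 0.44755 kg m^2.
d = √(0.44755 / 0.747) = 0.77404 m.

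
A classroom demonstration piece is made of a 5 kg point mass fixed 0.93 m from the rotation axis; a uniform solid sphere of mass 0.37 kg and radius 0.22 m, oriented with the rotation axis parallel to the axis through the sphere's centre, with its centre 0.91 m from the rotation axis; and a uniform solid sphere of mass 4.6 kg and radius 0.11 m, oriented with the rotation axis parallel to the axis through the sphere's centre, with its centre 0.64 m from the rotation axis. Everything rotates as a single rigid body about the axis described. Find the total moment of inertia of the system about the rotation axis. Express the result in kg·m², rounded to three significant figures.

Point mass: I_cm = 0; centre at d = 0.93 m, so I = I_cm + Md² gives I = 0 + (5)(0.93)² = 4.3245 kg·m².
Solid sphere: I_cm = (2/5)MR² = (2/5)(0.37)(0.22)² = 0.0071632 kg·m²; centre at d = 0.91 m, so I = I_cm + Md² gives I = 0.0071632 + (0.37)(0.91)² = 0.31356 kg·m².
Solid sphere: I_cm = (2/5)MR² = (2/5)(4.6)(0.11)² = 0.022264 kg·m²; centre at d = 0.64 m, so I = I_cm + Md² gives I = 0.022264 + (4.6)(0.64)² = 1.9064 kg·m².
Total I = 4.3245 + 0.31356 + 1.9064 = 6.5445 kg·m².

6.54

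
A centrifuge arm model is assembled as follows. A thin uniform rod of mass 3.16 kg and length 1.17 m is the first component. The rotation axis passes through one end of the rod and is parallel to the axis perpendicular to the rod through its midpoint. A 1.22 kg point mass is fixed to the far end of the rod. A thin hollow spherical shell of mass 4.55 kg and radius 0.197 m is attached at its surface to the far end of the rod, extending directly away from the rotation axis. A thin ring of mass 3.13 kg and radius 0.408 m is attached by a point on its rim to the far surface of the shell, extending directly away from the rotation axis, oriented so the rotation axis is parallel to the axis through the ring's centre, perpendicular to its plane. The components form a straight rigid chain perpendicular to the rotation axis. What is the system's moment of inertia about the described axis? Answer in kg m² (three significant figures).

24.4

Thin rod: I_cm = (1/12)ML² = (1/12)(3.16)(1.17)² = 0.36048 kg m²; centre at d = 0.585 m, so the parallel axis theorem gives I = 0.36048 + (3.16)(0.585)² = 1.4419 kg m².
Point mass: I_cm = 0; centre at d = 0.585 + 0.585 = 1.17 m, so the parallel axis theorem gives I = 0 + (1.22)(1.17)² = 1.6701 kg m².
Spherical shell: I_cm = (2/3)MR² = (2/3)(4.55)(0.197)² = 0.11772 kg m²; centre at d = 0.585 + 0.585 + 0.197 = 1.367 m, so the parallel axis theorem gives I = 0.11772 + (4.55)(1.367)² = 8.6203 kg m².
Thin ring: I_cm = MR² = (3.13)(0.408)² = 0.52103 kg m²; centre at d = 0.585 + 0.585 + 0.197 + 0.197 + 0.408 = 1.972 m, so the parallel axis theorem gives I = 0.52103 + (3.13)(1.972)² = 12.693 kg m².
Total I = 1.4419 + 1.6701 + 8.6203 + 12.693 = 24.425 kg m².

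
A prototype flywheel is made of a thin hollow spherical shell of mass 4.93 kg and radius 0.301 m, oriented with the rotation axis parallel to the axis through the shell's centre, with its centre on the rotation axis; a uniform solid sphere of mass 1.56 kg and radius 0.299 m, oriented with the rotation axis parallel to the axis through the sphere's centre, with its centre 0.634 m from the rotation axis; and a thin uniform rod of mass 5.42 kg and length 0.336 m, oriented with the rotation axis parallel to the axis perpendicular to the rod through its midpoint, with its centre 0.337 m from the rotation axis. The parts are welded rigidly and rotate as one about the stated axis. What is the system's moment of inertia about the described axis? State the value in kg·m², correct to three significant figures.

Spherical shell: I_cm = (2/3)MR² = (2/3)(4.93)(0.301)² = 0.29778 kg·m²; axis through the centre, so I = 0.29778 kg·m².
Solid sphere: I_cm = (2/5)MR² = (2/5)(1.56)(0.299)² = 0.055786 kg·m²; centre at d = 0.634 m, so the parallel axis theorem gives I = 0.055786 + (1.56)(0.634)² = 0.68284 kg·m².
Thin rod: I_cm = (1/12)ML² = (1/12)(5.42)(0.336)² = 0.050991 kg·m²; centre at d = 0.337 m, so the parallel axis theorem gives I = 0.050991 + (5.42)(0.337)² = 0.66654 kg·m².
Total I = 0.29778 + 0.68284 + 0.66654 = 1.6471 kg·m².

1.65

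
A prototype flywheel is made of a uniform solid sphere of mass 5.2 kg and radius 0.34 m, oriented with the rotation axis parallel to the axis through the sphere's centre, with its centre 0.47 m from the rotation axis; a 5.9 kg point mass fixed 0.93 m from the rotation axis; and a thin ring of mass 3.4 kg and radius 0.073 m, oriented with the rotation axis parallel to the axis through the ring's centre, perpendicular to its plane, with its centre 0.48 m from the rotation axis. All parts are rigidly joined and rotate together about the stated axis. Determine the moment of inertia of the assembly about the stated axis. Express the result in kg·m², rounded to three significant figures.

7.29

Solid sphere: I_cm = (2/5)MR² = (2/5)(5.2)(0.34)² = 0.24045 kg·m²; centre at d = 0.47 m, so I = I_cm + Md² gives I = 0.24045 + (5.2)(0.47)² = 1.3891 kg·m².
Point mass: I_cm = 0; centre at d = 0.93 m, so I = I_cm + Md² gives I = 0 + (5.9)(0.93)² = 5.1029 kg·m².
Thin ring: I_cm = MR² = (3.4)(0.073)² = 0.018119 kg·m²; centre at d = 0.48 m, so I = I_cm + Md² gives I = 0.018119 + (3.4)(0.48)² = 0.80148 kg·m².
Total I = 1.3891 + 5.1029 + 0.80148 = 7.2935 kg·m².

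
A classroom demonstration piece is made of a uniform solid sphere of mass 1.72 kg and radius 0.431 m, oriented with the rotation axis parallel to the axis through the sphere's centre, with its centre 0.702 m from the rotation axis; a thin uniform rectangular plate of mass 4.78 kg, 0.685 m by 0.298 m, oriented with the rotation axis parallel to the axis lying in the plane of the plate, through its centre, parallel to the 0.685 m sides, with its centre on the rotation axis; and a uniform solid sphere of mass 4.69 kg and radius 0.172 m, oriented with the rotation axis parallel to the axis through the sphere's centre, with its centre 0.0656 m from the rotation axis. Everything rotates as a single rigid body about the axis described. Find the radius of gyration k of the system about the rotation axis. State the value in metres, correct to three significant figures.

Solid sphere: I_cm = (2/5)MR² = (2/5)(1.72)(0.431)² = 0.1278 kg m^2; centre at d = 0.702 m, so I = I_cm + Md² gives I = 0.1278 + (1.72)(0.702)² = 0.97543 kg m^2.
Rectangular plate: I_cm = (1/12)Mb² = (1/12)(4.78)(0.298)² = 0.035374 kg m^2; axis through the centre, so I = 0.035374 kg m^2.
Solid sphere: I_cm = (2/5)MR² = (2/5)(4.69)(0.172)² = 0.0555 kg m^2; centre at d = 0.0656 m, so I = I_cm + Md² gives I = 0.0555 + (4.69)(0.0656)² = 0.075682 kg m^2.
Total I = 1.0865 kg m^2; total mass M = 11.19 kg.
k = √(I/M) = √(1.0865/11.19) = 0.3116 m.

0.312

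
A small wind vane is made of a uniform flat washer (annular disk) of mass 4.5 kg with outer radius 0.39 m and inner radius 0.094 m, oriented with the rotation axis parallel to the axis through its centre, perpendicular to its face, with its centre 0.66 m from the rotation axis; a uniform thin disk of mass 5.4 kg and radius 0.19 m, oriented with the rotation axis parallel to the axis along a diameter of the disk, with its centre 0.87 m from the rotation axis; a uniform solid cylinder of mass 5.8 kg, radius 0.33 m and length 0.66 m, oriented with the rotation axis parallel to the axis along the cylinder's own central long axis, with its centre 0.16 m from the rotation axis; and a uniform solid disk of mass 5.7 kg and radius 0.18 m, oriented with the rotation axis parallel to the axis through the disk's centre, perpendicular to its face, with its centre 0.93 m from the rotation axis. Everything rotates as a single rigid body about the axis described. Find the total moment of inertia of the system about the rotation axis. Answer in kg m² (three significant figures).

Annular disk: I_cm = (1/2)M(R²+r²) = (1/2)(4.5)[(0.39)² + (0.094)²] = 0.36211 kg m²; centre at d = 0.66 m, so the parallel axis theorem gives I = 0.36211 + (4.5)(0.66)² = 2.3223 kg m².
Thin disk: I_cm = (1/4)MR² = (1/4)(5.4)(0.19)² = 0.048735 kg m²; centre at d = 0.87 m, so the parallel axis theorem gives I = 0.048735 + (5.4)(0.87)² = 4.136 kg m².
Solid cylinder: I_cm = (1/2)MR² = (1/2)(5.8)(0.33)² = 0.31581 kg m²; centre at d = 0.16 m, so the parallel axis theorem gives I = 0.31581 + (5.8)(0.16)² = 0.46429 kg m².
Solid disk: I_cm = (1/2)MR² = (1/2)(5.7)(0.18)² = 0.09234 kg m²; centre at d = 0.93 m, so the parallel axis theorem gives I = 0.09234 + (5.7)(0.93)² = 5.0223 kg m².
Total I = 2.3223 + 4.136 + 0.46429 + 5.0223 = 11.945 kg m².

11.9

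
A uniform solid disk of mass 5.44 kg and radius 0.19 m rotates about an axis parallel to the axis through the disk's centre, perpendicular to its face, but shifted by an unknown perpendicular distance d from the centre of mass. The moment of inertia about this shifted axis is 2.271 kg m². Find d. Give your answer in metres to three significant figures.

0.632

About the centre-of-mass axis, I_cm = (1/2)MR² = (1/2)(5.44)(0.19)² = 0.098192 kg m².
Parallel axis theorem: I = I_cm + Md², so Md² = 2.271 − 0.098192 = 2.1728 kg m².
d = √(2.1728 / 5.44) = 0.63199 m.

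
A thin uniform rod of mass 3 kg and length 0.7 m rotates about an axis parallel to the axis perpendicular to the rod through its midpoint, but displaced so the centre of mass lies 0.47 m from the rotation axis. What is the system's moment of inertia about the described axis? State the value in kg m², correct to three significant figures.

I_cm = (1/12)ML² = (1/12)(3)(0.7)² = 0.1225 kg m²; centre at d = 0.47 m, so the parallel axis theorem gives I = 0.1225 + (3)(0.47)² = 0.7852 kg m².

0.785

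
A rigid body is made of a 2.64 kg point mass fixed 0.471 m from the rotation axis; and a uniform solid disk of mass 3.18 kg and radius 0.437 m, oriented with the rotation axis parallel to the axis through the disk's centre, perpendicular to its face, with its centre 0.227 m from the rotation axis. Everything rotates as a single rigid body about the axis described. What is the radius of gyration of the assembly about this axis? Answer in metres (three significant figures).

0.425

Point mass: I_cm = 0; centre at d = 0.471 m, so I = I_cm + Md² gives I = 0 + (2.64)(0.471)² = 0.58566 kg·m².
Solid disk: I_cm = (1/2)MR² = (1/2)(3.18)(0.437)² = 0.30364 kg·m²; centre at d = 0.227 m, so I = I_cm + Md² gives I = 0.30364 + (3.18)(0.227)² = 0.4675 kg·m².
Total I = 1.0532 kg·m²; total mass M = 5.82 kg.
k = √(I/M) = √(1.0532/5.82) = 0.42539 m.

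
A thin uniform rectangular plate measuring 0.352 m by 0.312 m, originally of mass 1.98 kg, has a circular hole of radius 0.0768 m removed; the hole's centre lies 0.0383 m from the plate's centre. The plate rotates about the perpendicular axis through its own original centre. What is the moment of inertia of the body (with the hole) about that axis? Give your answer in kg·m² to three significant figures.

Unpierced body about its centre: I₀ = (1/12)M(a²+b²) = (1/12)(1.98)[(0.352)² + (0.312)²] = 0.036506 kg·m².
The removed disk has mass m = M·πr²/(ab) = (1.98)·π(0.0768)²/(0.352·0.312) = 0.33407 kg (same uniform areal density).
Its moment of inertia about the rotation axis (parallel-axis theorem): I_hole = (1/2)mr² + md² = (1/2)(0.33407)(0.0768)² + (0.33407)(0.0383)² = 0.0014753 kg·m².
Treating the hole as negative mass, I = I₀ − I_hole = 0.036506 − 0.0014753 = 0.035031 kg·m².

0.0350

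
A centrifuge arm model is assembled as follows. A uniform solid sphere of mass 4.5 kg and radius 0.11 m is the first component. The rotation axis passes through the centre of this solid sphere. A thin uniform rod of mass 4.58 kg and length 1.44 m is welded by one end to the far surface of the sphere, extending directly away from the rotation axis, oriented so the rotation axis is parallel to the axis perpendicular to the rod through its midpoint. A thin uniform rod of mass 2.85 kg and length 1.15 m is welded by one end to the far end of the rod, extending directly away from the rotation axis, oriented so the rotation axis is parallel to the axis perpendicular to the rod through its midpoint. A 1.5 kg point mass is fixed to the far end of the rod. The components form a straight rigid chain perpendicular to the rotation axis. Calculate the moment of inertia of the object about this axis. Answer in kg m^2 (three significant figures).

28.1

Solid sphere: I_cm = (2/5)MR² = (2/5)(4.5)(0.11)² = 0.02178 kg m^2; axis through the centre, so I = 0.02178 kg m^2.
Thin rod: I_cm = (1/12)ML² = (1/12)(4.58)(1.44)² = 0.79142 kg m^2; centre at d = 0.11 + 0.72 = 0.83 m, so the parallel axis theorem gives I = 0.79142 + (4.58)(0.83)² = 3.9466 kg m^2.
Thin rod: I_cm = (1/12)ML² = (1/12)(2.85)(1.15)² = 0.31409 kg m^2; centre at d = 0.11 + 0.72 + 0.72 + 0.575 = 2.125 m, so the parallel axis theorem gives I = 0.31409 + (2.85)(2.125)² = 13.184 kg m^2.
Point mass: I_cm = 0; centre at d = 0.11 + 0.72 + 0.72 + 0.575 + 0.575 = 2.7 m, so the parallel axis theorem gives I = 0 + (1.5)(2.7)² = 10.935 kg m^2.
Total I = 0.02178 + 3.9466 + 13.184 + 10.935 = 28.087 kg m^2.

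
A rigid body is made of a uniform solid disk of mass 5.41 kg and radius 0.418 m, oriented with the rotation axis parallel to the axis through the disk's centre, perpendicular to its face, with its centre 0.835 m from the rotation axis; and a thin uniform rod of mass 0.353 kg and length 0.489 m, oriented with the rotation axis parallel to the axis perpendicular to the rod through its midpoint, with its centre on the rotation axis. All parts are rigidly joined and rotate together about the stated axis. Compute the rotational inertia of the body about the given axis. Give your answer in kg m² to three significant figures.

Solid disk: I_cm = (1/2)MR² = (1/2)(5.41)(0.418)² = 0.47263 kg m²; centre at d = 0.835 m, so I = I_cm + Md² gives I = 0.47263 + (5.41)(0.835)² = 4.2446 kg m².
Thin rod: I_cm = (1/12)ML² = (1/12)(0.353)(0.489)² = 0.0070341 kg m²; axis through the centre, so I = 0.0070341 kg m².
Total I = 4.2446 + 0.0070341 = 4.2516 kg m².

4.25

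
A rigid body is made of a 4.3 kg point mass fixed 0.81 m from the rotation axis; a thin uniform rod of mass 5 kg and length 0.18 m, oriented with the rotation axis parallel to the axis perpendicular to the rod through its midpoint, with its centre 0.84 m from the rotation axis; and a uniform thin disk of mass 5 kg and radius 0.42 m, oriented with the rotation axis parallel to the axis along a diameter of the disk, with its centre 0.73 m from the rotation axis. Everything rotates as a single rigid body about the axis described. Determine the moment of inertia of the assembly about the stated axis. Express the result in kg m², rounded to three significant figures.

Point mass: I_cm = 0; centre at d = 0.81 m, so I = I_cm + Md² gives I = 0 + (4.3)(0.81)² = 2.8212 kg m².
Thin rod: I_cm = (1/12)ML² = (1/12)(5)(0.18)² = 0.0135 kg m²; centre at d = 0.84 m, so I = I_cm + Md² gives I = 0.0135 + (5)(0.84)² = 3.5415 kg m².
Thin disk: I_cm = (1/4)MR² = (1/4)(5)(0.42)² = 0.2205 kg m²; centre at d = 0.73 m, so I = I_cm + Md² gives I = 0.2205 + (5)(0.73)² = 2.885 kg m².
Total I = 2.8212 + 3.5415 + 2.885 = 9.2477 kg m².

9.25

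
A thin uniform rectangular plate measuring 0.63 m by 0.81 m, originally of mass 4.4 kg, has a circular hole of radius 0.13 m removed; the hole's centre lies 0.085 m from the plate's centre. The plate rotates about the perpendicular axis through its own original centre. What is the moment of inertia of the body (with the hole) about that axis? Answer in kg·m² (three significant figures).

0.379

Unpierced body about its centre: I₀ = (1/12)M(a²+b²) = (1/12)(4.4)[(0.63)² + (0.81)²] = 0.3861 kg·m².
The removed disk has mass m = M·πr²/(ab) = (4.4)·π(0.13)²/(0.63·0.81) = 0.45779 kg (same uniform areal density).
Its moment of inertia about the rotation axis (parallel-axis theorem): I_hole = (1/2)mr² + md² = (1/2)(0.45779)(0.13)² + (0.45779)(0.085)² = 0.0071758 kg·m².
Treating the hole as negative mass, I = I₀ − I_hole = 0.3861 − 0.0071758 = 0.37892 kg·m².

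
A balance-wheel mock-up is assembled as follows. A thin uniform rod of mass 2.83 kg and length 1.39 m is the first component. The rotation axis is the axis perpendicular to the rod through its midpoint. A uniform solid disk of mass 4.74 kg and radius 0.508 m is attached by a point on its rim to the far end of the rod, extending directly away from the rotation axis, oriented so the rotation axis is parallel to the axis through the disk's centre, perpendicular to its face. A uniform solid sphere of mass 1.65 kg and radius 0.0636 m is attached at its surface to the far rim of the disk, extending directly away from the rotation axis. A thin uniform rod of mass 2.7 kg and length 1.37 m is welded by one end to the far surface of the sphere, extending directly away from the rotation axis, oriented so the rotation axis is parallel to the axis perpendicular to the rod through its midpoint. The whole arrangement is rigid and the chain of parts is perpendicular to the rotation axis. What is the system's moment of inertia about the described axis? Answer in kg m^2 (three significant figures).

30.7

Thin rod: I_cm = (1/12)ML² = (1/12)(2.83)(1.39)² = 0.45565 kg m^2; axis through the centre, so I = 0.45565 kg m^2.
Solid disk: I_cm = (1/2)MR² = (1/2)(4.74)(0.508)² = 0.61161 kg m^2; centre at d = 0.695 + 0.508 = 1.203 m, so I = I_cm + Md² gives I = 0.61161 + (4.74)(1.203)² = 7.4714 kg m^2.
Solid sphere: I_cm = (2/5)MR² = (2/5)(1.65)(0.0636)² = 0.0026697 kg m^2; centre at d = 0.695 + 0.508 + 0.508 + 0.0636 = 1.7746 m, so I = I_cm + Md² gives I = 0.0026697 + (1.65)(1.7746)² = 5.1989 kg m^2.
Thin rod: I_cm = (1/12)ML² = (1/12)(2.7)(1.37)² = 0.4223 kg m^2; centre at d = 0.695 + 0.508 + 0.508 + 0.0636 + 0.0636 + 0.685 = 2.5232 m, so I = I_cm + Md² gives I = 0.4223 + (2.7)(2.5232)² = 17.612 kg m^2.
Total I = 0.45565 + 7.4714 + 5.1989 + 17.612 = 30.738 kg m^2.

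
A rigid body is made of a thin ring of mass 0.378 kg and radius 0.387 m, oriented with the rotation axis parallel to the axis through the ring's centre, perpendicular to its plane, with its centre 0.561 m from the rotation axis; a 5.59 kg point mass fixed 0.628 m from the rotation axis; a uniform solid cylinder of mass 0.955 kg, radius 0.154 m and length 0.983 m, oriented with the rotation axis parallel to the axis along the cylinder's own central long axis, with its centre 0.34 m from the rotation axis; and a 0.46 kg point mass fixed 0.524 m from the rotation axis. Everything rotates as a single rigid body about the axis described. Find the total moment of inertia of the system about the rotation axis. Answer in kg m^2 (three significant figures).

2.63

Thin ring: I_cm = MR² = (0.378)(0.387)² = 0.056613 kg m^2; centre at d = 0.561 m, so the parallel axis theorem gives I = 0.056613 + (0.378)(0.561)² = 0.17558 kg m^2.
Point mass: I_cm = 0; centre at d = 0.628 m, so the parallel axis theorem gives I = 0 + (5.59)(0.628)² = 2.2046 kg m^2.
Solid cylinder: I_cm = (1/2)MR² = (1/2)(0.955)(0.154)² = 0.011324 kg m^2; centre at d = 0.34 m, so the parallel axis theorem gives I = 0.011324 + (0.955)(0.34)² = 0.12172 kg m^2.
Point mass: I_cm = 0; centre at d = 0.524 m, so the parallel axis theorem gives I = 0 + (0.46)(0.524)² = 0.1263 kg m^2.
Total I = 0.17558 + 2.2046 + 0.12172 + 0.1263 = 2.6282 kg m^2.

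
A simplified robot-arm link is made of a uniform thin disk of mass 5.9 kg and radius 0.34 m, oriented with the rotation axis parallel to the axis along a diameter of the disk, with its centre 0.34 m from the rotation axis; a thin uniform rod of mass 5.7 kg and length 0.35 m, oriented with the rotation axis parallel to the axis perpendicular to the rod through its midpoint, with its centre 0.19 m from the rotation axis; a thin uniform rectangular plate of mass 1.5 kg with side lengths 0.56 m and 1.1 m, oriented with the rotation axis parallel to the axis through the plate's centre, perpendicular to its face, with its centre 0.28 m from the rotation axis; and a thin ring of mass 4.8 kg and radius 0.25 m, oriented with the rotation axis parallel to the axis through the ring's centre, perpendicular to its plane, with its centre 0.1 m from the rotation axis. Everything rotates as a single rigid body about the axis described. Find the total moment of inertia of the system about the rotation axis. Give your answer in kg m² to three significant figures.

1.77

Thin disk: I_cm = (1/4)MR² = (1/4)(5.9)(0.34)² = 0.17051 kg m²; centre at d = 0.34 m, so I = I_cm + Md² gives I = 0.17051 + (5.9)(0.34)² = 0.85255 kg m².
Thin rod: I_cm = (1/12)ML² = (1/12)(5.7)(0.35)² = 0.058187 kg m²; centre at d = 0.19 m, so I = I_cm + Md² gives I = 0.058187 + (5.7)(0.19)² = 0.26396 kg m².
Rectangular plate: I_cm = (1/12)M(a²+b²) = (1/12)(1.5)[(0.56)² + (1.1)²] = 0.19045 kg m²; centre at d = 0.28 m, so I = I_cm + Md² gives I = 0.19045 + (1.5)(0.28)² = 0.30805 kg m².
Thin ring: I_cm = MR² = (4.8)(0.25)² = 0.3 kg m²; centre at d = 0.1 m, so I = I_cm + Md² gives I = 0.3 + (4.8)(0.1)² = 0.348 kg m².
Total I = 0.85255 + 0.26396 + 0.30805 + 0.348 = 1.7726 kg m².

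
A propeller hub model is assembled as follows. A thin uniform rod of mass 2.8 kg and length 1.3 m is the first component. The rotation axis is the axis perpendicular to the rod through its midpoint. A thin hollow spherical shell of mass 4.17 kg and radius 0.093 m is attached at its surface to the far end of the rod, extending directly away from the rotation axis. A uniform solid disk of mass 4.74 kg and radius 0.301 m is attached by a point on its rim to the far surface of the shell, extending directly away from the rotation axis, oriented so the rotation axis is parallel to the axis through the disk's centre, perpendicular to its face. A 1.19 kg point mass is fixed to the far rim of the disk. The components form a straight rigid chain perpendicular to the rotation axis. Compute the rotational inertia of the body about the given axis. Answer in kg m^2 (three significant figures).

11.5

Thin rod: I_cm = (1/12)ML² = (1/12)(2.8)(1.3)² = 0.39433 kg m^2; axis through the centre, so I = 0.39433 kg m^2.
Spherical shell: I_cm = (2/3)MR² = (2/3)(4.17)(0.093)² = 0.024044 kg m^2; centre at d = 0.65 + 0.093 = 0.743 m, so I = I_cm + Md² gives I = 0.024044 + (4.17)(0.743)² = 2.3261 kg m^2.
Solid disk: I_cm = (1/2)MR² = (1/2)(4.74)(0.301)² = 0.21472 kg m^2; centre at d = 0.65 + 0.093 + 0.093 + 0.301 = 1.137 m, so I = I_cm + Md² gives I = 0.21472 + (4.74)(1.137)² = 6.3424 kg m^2.
Point mass: I_cm = 0; centre at d = 0.65 + 0.093 + 0.093 + 0.301 + 0.301 = 1.438 m, so I = I_cm + Md² gives I = 0 + (1.19)(1.438)² = 2.4607 kg m^2.
Total I = 0.39433 + 2.3261 + 6.3424 + 2.4607 = 11.524 kg m^2.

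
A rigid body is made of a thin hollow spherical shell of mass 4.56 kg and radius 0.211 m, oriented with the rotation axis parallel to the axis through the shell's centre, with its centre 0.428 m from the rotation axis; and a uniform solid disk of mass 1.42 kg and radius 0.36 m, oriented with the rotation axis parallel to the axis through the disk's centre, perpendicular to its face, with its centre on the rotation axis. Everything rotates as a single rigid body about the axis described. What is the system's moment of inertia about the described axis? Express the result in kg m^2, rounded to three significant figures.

Spherical shell: I_cm = (2/3)MR² = (2/3)(4.56)(0.211)² = 0.13534 kg m^2; centre at d = 0.428 m, so the parallel axis theorem gives I = 0.13534 + (4.56)(0.428)² = 0.97066 kg m^2.
Solid disk: I_cm = (1/2)MR² = (1/2)(1.42)(0.36)² = 0.092016 kg m^2; axis through the centre, so I = 0.092016 kg m^2.
Total I = 0.97066 + 0.092016 = 1.0627 kg m^2.

1.06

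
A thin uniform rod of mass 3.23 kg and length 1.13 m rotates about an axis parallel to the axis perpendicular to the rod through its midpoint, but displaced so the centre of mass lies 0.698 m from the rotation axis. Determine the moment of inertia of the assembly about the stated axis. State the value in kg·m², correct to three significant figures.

I_cm = (1/12)ML² = (1/12)(3.23)(1.13)² = 0.3437 kg·m²; centre at d = 0.698 m, so I = I_cm + Md² gives I = 0.3437 + (3.23)(0.698)² = 1.9174 kg·m².

1.92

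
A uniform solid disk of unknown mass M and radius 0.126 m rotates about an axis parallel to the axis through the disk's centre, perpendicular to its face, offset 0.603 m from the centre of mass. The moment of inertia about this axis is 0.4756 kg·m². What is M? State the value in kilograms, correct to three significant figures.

I = I_cm + Md² = (1/2)MR² + Md² = M·[0.5·(0.126)² + (0.603)²] = M·0.37155.
So M = 0.4756 / 0.37155 = 1.2801 kg.

1.28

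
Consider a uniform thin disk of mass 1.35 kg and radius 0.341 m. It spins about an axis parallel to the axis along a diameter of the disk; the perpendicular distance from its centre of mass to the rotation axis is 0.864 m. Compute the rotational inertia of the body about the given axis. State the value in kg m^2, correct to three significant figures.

I_cm = (1/4)MR² = (1/4)(1.35)(0.341)² = 0.039245 kg m^2; centre at d = 0.864 m, so the parallel axis theorem gives I = 0.039245 + (1.35)(0.864)² = 1.047 kg m^2.

1.05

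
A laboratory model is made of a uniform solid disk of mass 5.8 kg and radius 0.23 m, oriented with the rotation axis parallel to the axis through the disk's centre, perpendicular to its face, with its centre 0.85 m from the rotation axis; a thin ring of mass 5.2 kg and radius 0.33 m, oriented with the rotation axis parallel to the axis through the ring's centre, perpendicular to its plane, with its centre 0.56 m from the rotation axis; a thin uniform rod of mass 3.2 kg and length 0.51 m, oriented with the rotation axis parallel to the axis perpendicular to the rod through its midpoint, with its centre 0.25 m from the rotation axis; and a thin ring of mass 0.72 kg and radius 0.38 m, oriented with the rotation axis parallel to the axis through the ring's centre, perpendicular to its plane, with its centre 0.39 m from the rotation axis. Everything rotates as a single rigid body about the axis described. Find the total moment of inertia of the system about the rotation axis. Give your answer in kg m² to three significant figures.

7.02

Solid disk: I_cm = (1/2)MR² = (1/2)(5.8)(0.23)² = 0.15341 kg m²; centre at d = 0.85 m, so the parallel axis theorem gives I = 0.15341 + (5.8)(0.85)² = 4.3439 kg m².
Thin ring: I_cm = MR² = (5.2)(0.33)² = 0.56628 kg m²; centre at d = 0.56 m, so the parallel axis theorem gives I = 0.56628 + (5.2)(0.56)² = 2.197 kg m².
Thin rod: I_cm = (1/12)ML² = (1/12)(3.2)(0.51)² = 0.06936 kg m²; centre at d = 0.25 m, so the parallel axis theorem gives I = 0.06936 + (3.2)(0.25)² = 0.26936 kg m².
Thin ring: I_cm = MR² = (0.72)(0.38)² = 0.10397 kg m²; centre at d = 0.39 m, so the parallel axis theorem gives I = 0.10397 + (0.72)(0.39)² = 0.21348 kg m².
Total I = 4.3439 + 2.197 + 0.26936 + 0.21348 = 7.0237 kg m².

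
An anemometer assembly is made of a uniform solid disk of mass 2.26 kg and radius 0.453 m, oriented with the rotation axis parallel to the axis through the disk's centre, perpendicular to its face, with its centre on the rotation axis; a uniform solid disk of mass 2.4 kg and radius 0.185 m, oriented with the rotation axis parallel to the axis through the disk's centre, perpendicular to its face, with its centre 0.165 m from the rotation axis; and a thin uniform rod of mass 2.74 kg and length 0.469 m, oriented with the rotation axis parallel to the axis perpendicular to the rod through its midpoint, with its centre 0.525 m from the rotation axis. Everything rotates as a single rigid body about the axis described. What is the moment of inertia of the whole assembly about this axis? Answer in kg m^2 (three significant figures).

Solid disk: I_cm = (1/2)MR² = (1/2)(2.26)(0.453)² = 0.23189 kg m^2; axis through the centre, so I = 0.23189 kg m^2.
Solid disk: I_cm = (1/2)MR² = (1/2)(2.4)(0.185)² = 0.04107 kg m^2; centre at d = 0.165 m, so I = I_cm + Md² gives I = 0.04107 + (2.4)(0.165)² = 0.10641 kg m^2.
Thin rod: I_cm = (1/12)ML² = (1/12)(2.74)(0.469)² = 0.050224 kg m^2; centre at d = 0.525 m, so I = I_cm + Md² gives I = 0.050224 + (2.74)(0.525)² = 0.80544 kg m^2.
Total I = 0.23189 + 0.10641 + 0.80544 = 1.1437 kg m^2.

1.14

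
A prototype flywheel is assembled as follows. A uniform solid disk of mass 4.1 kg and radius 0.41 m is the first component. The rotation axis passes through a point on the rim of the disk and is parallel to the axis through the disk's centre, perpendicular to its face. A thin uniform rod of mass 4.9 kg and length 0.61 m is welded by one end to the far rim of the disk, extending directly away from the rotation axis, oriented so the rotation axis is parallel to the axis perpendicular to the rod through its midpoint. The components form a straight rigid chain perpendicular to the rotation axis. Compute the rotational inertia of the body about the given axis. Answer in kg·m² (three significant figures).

7.39

Solid disk: I_cm = (1/2)MR² = (1/2)(4.1)(0.41)² = 0.3446 kg·m²; centre at d = 0.41 m, so the parallel axis theorem gives I = 0.3446 + (4.1)(0.41)² = 1.0338 kg·m².
Thin rod: I_cm = (1/12)ML² = (1/12)(4.9)(0.61)² = 0.15194 kg·m²; centre at d = 0.41 + 0.41 + 0.305 = 1.125 m, so the parallel axis theorem gives I = 0.15194 + (4.9)(1.125)² = 6.3535 kg·m².
Total I = 1.0338 + 6.3535 = 7.3873 kg·m².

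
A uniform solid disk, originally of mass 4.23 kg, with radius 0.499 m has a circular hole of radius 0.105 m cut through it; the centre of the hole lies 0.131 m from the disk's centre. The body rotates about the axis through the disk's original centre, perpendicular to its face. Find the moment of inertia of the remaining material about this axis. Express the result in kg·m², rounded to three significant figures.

0.522

Unpierced body about its centre: I₀ = (1/2)MR² = (1/2)(4.23)(0.499)² = 0.52664 kg·m².
The removed disk has mass m = M·(r/R)² = (4.23)(0.105/0.499)² = 0.18729 kg (same uniform areal density).
Its moment of inertia about the rotation axis (parallel-axis theorem): I_hole = (1/2)mr² + md² = (1/2)(0.18729)(0.105)² + (0.18729)(0.131)² = 0.0042466 kg·m².
Treating the hole as negative mass, I = I₀ − I_hole = 0.52664 − 0.0042466 = 0.52239 kg·m².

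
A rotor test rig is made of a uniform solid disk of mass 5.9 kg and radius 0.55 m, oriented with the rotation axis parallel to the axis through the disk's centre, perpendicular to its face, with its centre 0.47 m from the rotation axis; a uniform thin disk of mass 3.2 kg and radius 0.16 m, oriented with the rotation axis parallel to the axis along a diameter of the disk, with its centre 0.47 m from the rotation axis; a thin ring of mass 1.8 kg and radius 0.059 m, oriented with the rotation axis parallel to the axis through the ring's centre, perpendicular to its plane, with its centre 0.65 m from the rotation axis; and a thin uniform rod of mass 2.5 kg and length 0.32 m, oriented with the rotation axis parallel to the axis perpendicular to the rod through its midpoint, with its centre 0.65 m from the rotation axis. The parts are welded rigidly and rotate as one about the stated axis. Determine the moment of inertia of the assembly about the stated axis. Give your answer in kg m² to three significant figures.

Solid disk: I_cm = (1/2)MR² = (1/2)(5.9)(0.55)² = 0.89238 kg m²; centre at d = 0.47 m, so the parallel axis theorem gives I = 0.89238 + (5.9)(0.47)² = 2.1957 kg m².
Thin disk: I_cm = (1/4)MR² = (1/4)(3.2)(0.16)² = 0.02048 kg m²; centre at d = 0.47 m, so the parallel axis theorem gives I = 0.02048 + (3.2)(0.47)² = 0.72736 kg m².
Thin ring: I_cm = MR² = (1.8)(0.059)² = 0.0062658 kg m²; centre at d = 0.65 m, so the parallel axis theorem gives I = 0.0062658 + (1.8)(0.65)² = 0.76677 kg m².
Thin rod: I_cm = (1/12)ML² = (1/12)(2.5)(0.32)² = 0.021333 kg m²; centre at d = 0.65 m, so the parallel axis theorem gives I = 0.021333 + (2.5)(0.65)² = 1.0776 kg m².
Total I = 2.1957 + 0.72736 + 0.76677 + 1.0776 = 4.7674 kg m².

4.77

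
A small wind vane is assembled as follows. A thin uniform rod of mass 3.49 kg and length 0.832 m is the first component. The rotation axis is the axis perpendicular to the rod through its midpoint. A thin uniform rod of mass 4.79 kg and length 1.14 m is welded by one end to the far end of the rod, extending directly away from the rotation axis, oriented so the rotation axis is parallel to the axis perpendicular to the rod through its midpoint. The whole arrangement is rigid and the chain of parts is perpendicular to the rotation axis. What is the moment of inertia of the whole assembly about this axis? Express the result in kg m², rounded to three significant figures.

Thin rod: I_cm = (1/12)ML² = (1/12)(3.49)(0.832)² = 0.20132 kg m²; axis through the centre, so I = 0.20132 kg m².
Thin rod: I_cm = (1/12)ML² = (1/12)(4.79)(1.14)² = 0.51876 kg m²; centre at d = 0.416 + 0.57 = 0.986 m, so I = I_cm + Md² gives I = 0.51876 + (4.79)(0.986)² = 5.1756 kg m².
Total I = 0.20132 + 5.1756 = 5.3769 kg m².

5.38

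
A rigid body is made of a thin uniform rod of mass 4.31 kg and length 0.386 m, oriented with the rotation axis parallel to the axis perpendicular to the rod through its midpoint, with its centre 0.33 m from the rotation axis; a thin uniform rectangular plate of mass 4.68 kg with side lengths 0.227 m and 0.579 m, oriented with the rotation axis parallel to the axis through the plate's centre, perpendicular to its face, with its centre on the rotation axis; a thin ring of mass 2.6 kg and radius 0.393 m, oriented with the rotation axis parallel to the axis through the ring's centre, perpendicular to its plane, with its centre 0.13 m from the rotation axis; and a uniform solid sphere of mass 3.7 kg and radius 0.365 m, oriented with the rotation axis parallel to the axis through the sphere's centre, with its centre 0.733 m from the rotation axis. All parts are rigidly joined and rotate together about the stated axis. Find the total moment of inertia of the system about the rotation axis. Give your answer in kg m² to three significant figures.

3.30

Thin rod: I_cm = (1/12)ML² = (1/12)(4.31)(0.386)² = 0.053514 kg m²; centre at d = 0.33 m, so I = I_cm + Md² gives I = 0.053514 + (4.31)(0.33)² = 0.52287 kg m².
Rectangular plate: I_cm = (1/12)M(a²+b²) = (1/12)(4.68)[(0.227)² + (0.579)²] = 0.15084 kg m²; axis through the centre, so I = 0.15084 kg m².
Thin ring: I_cm = MR² = (2.6)(0.393)² = 0.40157 kg m²; centre at d = 0.13 m, so I = I_cm + Md² gives I = 0.40157 + (2.6)(0.13)² = 0.44551 kg m².
Solid sphere: I_cm = (2/5)MR² = (2/5)(3.7)(0.365)² = 0.19717 kg m²; centre at d = 0.733 m, so I = I_cm + Md² gives I = 0.19717 + (3.7)(0.733)² = 2.1851 kg m².
Total I = 0.52287 + 0.15084 + 0.44551 + 2.1851 = 3.3044 kg m².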